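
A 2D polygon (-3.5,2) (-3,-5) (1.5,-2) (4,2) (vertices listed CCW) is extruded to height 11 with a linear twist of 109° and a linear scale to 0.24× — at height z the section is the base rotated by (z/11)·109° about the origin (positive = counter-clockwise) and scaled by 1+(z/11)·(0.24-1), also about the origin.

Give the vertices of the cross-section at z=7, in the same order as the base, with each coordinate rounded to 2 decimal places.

Cross-section at z=7: (-1.60,-1.33) (1.87,-2.36) (1.24,0.36) (-0.24,2.30)

t = z/height = 7/11 = 0.636364
s = 1 + (scale-1)·z/height = 1 + (0.24-1)·7/11 = 0.516364
θ = twist·z/height = 109°·7/11 = 69.3636° = 1.210624 rad
cos θ = 0.352436, sin θ = 0.935836 (intermediates below are computed at full precision and shown rounded to 5 d.p.)
v1: (-3.5,2) → rotate → (-3.10520,-2.57055) → ×s → (-1.60341,-1.32734) → (-1.60,-1.33)
v2: (-3,-5) → rotate → (3.62187,-4.56969) → ×s → (1.87020,-2.35962) → (1.87,-2.36)
v3: (1.5,-2) → rotate → (2.40033,0.69888) → ×s → (1.23944,0.36088) → (1.24,0.36)
v4: (4,2) → rotate → (-0.46193,4.44822) → ×s → (-0.23852,2.29690) → (-0.24,2.30)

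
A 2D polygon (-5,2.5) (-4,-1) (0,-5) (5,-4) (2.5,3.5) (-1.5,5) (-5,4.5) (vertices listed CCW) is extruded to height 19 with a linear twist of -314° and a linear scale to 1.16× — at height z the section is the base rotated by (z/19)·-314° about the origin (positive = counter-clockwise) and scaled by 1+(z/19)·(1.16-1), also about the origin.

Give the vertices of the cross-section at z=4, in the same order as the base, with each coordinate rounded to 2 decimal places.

t = z/height = 4/19 = 0.210526
s = 1 + (scale-1)·z/height = 1 + (1.16-1)·4/19 = 1.033684
θ = twist·z/height = -314°·4/19 = -66.1053° = -1.153754 rad
cos θ = 0.405058, sin θ = -0.914291 (intermediates below are computed at full precision and shown rounded to 5 d.p.)
v1: (-5,2.5) → rotate → (0.26044,5.58410) → ×s → (0.26921,5.77220) → (0.27,5.77)
v2: (-4,-1) → rotate → (-2.53452,3.25211) → ×s → (-2.61989,3.36165) → (-2.62,3.36)
v3: (0,-5) → rotate → (-4.57146,-2.02529) → ×s → (-4.72544,-2.09351) → (-4.73,-2.09)
v4: (5,-4) → rotate → (-1.63188,-6.19169) → ×s → (-1.68685,-6.40025) → (-1.69,-6.40)
v5: (2.5,3.5) → rotate → (4.21266,-0.86803) → ×s → (4.35456,-0.89727) → (4.35,-0.90)
v6: (-1.5,5) → rotate → (3.96387,3.39672) → ×s → (4.09739,3.51114) → (4.10,3.51)
v7: (-5,4.5) → rotate → (2.08902,6.39422) → ×s → (2.15939,6.60960) → (2.16,6.61)

Cross-section at z=4: (0.27,5.77) (-2.62,3.36) (-4.73,-2.09) (-1.69,-6.40) (4.35,-0.90) (4.10,3.51) (2.16,6.61)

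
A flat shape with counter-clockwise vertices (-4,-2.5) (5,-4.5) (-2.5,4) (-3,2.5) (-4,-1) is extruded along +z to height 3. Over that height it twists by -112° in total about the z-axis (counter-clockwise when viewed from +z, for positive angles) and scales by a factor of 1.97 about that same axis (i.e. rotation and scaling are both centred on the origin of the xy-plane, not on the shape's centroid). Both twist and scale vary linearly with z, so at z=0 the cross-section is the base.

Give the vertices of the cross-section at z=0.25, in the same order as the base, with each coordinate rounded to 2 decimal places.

t = z/height = 0.25/3 = 0.0833333
s = 1 + (scale-1)·z/height = 1 + (1.97-1)·0.25/3 = 1.080833
θ = twist·z/height = -112°·0.25/3 = -9.3333° = -0.162897 rad
cos θ = 0.986762, sin θ = -0.162178 (intermediates below are computed at full precision and shown rounded to 5 d.p.)
v1: (-4,-2.5) → rotate → (-4.35249,-1.81819) → ×s → (-4.70432,-1.96516) → (-4.70,-1.97)
v2: (5,-4.5) → rotate → (4.20401,-5.25132) → ×s → (4.54383,-5.67580) → (4.54,-5.68)
v3: (-2.5,4) → rotate → (-1.81819,4.35249) → ×s → (-1.96516,4.70432) → (-1.97,4.70)
v4: (-3,2.5) → rotate → (-2.55484,2.95344) → ×s → (-2.76136,3.19217) → (-2.76,3.19)
v5: (-4,-1) → rotate → (-4.10922,-0.33805) → ×s → (-4.44139,-0.36538) → (-4.44,-0.37)

Cross-section at z=0.25: (-4.70,-1.97) (4.54,-5.68) (-1.97,4.70) (-2.76,3.19) (-4.44,-0.37)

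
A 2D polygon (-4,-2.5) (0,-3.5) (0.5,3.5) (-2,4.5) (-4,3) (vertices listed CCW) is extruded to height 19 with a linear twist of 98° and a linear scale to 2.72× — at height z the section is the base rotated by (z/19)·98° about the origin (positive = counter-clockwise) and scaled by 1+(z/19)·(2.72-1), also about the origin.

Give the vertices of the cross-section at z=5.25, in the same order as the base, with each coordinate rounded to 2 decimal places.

t = z/height = 5.25/19 = 0.276316
s = 1 + (scale-1)·z/height = 1 + (2.72-1)·5.25/19 = 1.475263
θ = twist·z/height = 98°·5.25/19 = 27.0789° = 0.472617 rad
cos θ = 0.890380, sin θ = 0.455218 (intermediates below are computed at full precision and shown rounded to 5 d.p.)
v1: (-4,-2.5) → rotate → (-2.42348,-4.04682) → ×s → (-3.57526,-5.97013) → (-3.58,-5.97)
v2: (0,-3.5) → rotate → (1.59326,-3.11633) → ×s → (2.35048,-4.59741) → (2.35,-4.60)
v3: (0.5,3.5) → rotate → (-1.14807,3.34394) → ×s → (-1.69371,4.93319) → (-1.69,4.93)
v4: (-2,4.5) → rotate → (-3.82924,3.09628) → ×s → (-5.64914,4.56782) → (-5.65,4.57)
v5: (-4,3) → rotate → (-4.92717,0.85027) → ×s → (-7.26888,1.25437) → (-7.27,1.25)

Cross-section at z=5.25: (-3.58,-5.97) (2.35,-4.60) (-1.69,4.93) (-5.65,4.57) (-7.27,1.25)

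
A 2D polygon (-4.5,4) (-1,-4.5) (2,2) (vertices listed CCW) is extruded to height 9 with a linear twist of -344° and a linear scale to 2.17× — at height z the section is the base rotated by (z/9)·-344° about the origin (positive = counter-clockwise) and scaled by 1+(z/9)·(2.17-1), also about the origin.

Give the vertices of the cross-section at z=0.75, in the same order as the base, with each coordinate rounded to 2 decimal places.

t = z/height = 0.75/9 = 0.0833333
s = 1 + (scale-1)·z/height = 1 + (2.17-1)·0.75/9 = 1.097500
θ = twist·z/height = -344°·0.75/9 = -28.6667° = -0.500328 rad
cos θ = 0.877425, sin θ = -0.479713 (intermediates below are computed at full precision and shown rounded to 5 d.p.)
v1: (-4.5,4) → rotate → (-2.02956,5.66841) → ×s → (-2.22744,6.22108) → (-2.23,6.22)
v2: (-1,-4.5) → rotate → (-3.03613,-3.46870) → ×s → (-3.33216,-3.80690) → (-3.33,-3.81)
v3: (2,2) → rotate → (2.71428,0.79542) → ×s → (2.97892,0.87298) → (2.98,0.87)

Cross-section at z=0.75: (-2.23,6.22) (-3.33,-3.81) (2.98,0.87)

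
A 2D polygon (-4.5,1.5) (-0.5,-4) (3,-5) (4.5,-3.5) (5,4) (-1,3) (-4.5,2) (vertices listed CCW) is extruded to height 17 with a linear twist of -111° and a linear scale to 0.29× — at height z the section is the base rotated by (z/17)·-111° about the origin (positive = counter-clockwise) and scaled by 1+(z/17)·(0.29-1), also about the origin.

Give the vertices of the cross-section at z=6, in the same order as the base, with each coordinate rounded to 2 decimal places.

t = z/height = 6/17 = 0.352941
s = 1 + (scale-1)·z/height = 1 + (0.29-1)·6/17 = 0.749412
θ = twist·z/height = -111°·6/17 = -39.1765° = -0.683758 rad
cos θ = 0.775204, sin θ = -0.631711 (intermediates below are computed at full precision and shown rounded to 5 d.p.)
v1: (-4.5,1.5) → rotate → (-2.54085,4.00551) → ×s → (-1.90414,3.00177) → (-1.90,3.00)
v2: (-0.5,-4) → rotate → (-2.91445,-2.78496) → ×s → (-2.18412,-2.08708) → (-2.18,-2.09)
v3: (3,-5) → rotate → (-0.83294,-5.77115) → ×s → (-0.62422,-4.32497) → (-0.62,-4.32)
v4: (4.5,-3.5) → rotate → (1.27743,-5.55591) → ×s → (0.95732,-4.16367) → (0.96,-4.16)
v5: (5,4) → rotate → (6.40286,-0.05774) → ×s → (4.79838,-0.04327) → (4.80,-0.04)
v6: (-1,3) → rotate → (1.11993,2.95732) → ×s → (0.83929,2.21625) → (0.84,2.22)
v7: (-4.5,2) → rotate → (-2.22500,4.39311) → ×s → (-1.66744,3.29225) → (-1.67,3.29)

Cross-section at z=6: (-1.90,3.00) (-2.18,-2.09) (-0.62,-4.32) (0.96,-4.16) (4.80,-0.04) (0.84,2.22) (-1.67,3.29)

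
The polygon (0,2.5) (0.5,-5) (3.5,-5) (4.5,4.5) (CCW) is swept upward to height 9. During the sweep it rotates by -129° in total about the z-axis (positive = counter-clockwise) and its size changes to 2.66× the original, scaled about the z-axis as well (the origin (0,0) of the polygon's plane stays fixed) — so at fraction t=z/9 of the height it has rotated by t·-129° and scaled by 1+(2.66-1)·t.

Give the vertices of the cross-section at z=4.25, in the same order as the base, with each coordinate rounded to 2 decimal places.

Cross-section at z=4.25: (3.90,2.17) (-7.36,-5.12) (-4.76,-9.79) (10.92,-3.11)

t = z/height = 4.25/9 = 0.472222
s = 1 + (scale-1)·z/height = 1 + (2.66-1)·4.25/9 = 1.783889
θ = twist·z/height = -129°·4.25/9 = -60.9167° = -1.063196 rad
cos θ = 0.486081, sin θ = -0.873914 (intermediates below are computed at full precision and shown rounded to 5 d.p.)
v1: (0,2.5) → rotate → (2.18478,1.21520) → ×s → (3.89741,2.16779) → (3.90,2.17)
v2: (0.5,-5) → rotate → (-4.12653,-2.86736) → ×s → (-7.36127,-5.11506) → (-7.36,-5.12)
v3: (3.5,-5) → rotate → (-2.66828,-5.48910) → ×s → (-4.75992,-9.79195) → (-4.76,-9.79)
v4: (4.5,4.5) → rotate → (6.11998,-1.74525) → ×s → (10.91736,-3.11333) → (10.92,-3.11)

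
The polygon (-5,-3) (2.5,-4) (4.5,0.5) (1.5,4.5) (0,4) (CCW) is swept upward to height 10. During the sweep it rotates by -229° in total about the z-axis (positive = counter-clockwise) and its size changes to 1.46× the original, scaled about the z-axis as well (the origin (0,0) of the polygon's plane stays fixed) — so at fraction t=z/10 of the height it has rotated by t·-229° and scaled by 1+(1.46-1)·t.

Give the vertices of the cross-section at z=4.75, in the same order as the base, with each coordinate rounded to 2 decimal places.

Cross-section at z=4.75: (-1.50,6.94) (-5.60,-1.32) (-1.19,-5.39) (4.60,-3.50) (4.61,-1.57)

t = z/height = 4.75/10 = 0.475
s = 1 + (scale-1)·z/height = 1 + (1.46-1)·4.75/10 = 1.218500
θ = twist·z/height = -229°·4.75/10 = -108.7750° = -1.898482 rad
cos θ = -0.321853, sin θ = -0.946790 (intermediates below are computed at full precision and shown rounded to 5 d.p.)
v1: (-5,-3) → rotate → (-1.23111,5.69951) → ×s → (-1.50010,6.94485) → (-1.50,6.94)
v2: (2.5,-4) → rotate → (-4.59179,-1.07956) → ×s → (-5.59510,-1.31545) → (-5.60,-1.32)
v3: (4.5,0.5) → rotate → (-0.97494,-4.42148) → ×s → (-1.18797,-5.38757) → (-1.19,-5.39)
v4: (1.5,4.5) → rotate → (3.77778,-2.86852) → ×s → (4.60322,-3.49529) → (4.60,-3.50)
v5: (0,4) → rotate → (3.78716,-1.28741) → ×s → (4.61465,-1.56871) → (4.61,-1.57)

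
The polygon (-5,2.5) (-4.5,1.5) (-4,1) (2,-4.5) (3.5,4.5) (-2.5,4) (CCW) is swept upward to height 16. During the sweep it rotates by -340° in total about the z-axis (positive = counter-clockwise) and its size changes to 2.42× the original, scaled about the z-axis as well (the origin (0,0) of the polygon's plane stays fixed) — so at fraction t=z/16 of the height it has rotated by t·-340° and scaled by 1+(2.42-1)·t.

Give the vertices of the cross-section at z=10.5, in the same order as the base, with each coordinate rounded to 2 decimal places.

Cross-section at z=10.5: (3.75,-10.13) (4.36,-8.06) (4.32,-6.69) (3.12,8.99) (-10.88,-1.72) (-1.76,-8.94)

t = z/height = 10.5/16 = 0.65625
s = 1 + (scale-1)·z/height = 1 + (2.42-1)·10.5/16 = 1.931875
θ = twist·z/height = -340°·10.5/16 = -223.1250° = -3.894266 rad
cos θ = -0.729864, sin θ = 0.683592 (intermediates below are computed at full precision and shown rounded to 5 d.p.)
v1: (-5,2.5) → rotate → (1.94034,-5.24262) → ×s → (3.74849,-10.12809) → (3.75,-10.13)
v2: (-4.5,1.5) → rotate → (2.25900,-4.17096) → ×s → (4.36411,-8.05778) → (4.36,-8.06)
v3: (-4,1) → rotate → (2.23586,-3.46423) → ×s → (4.31941,-6.69247) → (4.32,-6.69)
v4: (2,-4.5) → rotate → (1.61644,4.65157) → ×s → (3.12275,8.98626) → (3.12,8.99)
v5: (3.5,4.5) → rotate → (-5.63069,-0.89182) → ×s → (-10.87779,-1.72288) → (-10.88,-1.72)
v6: (-2.5,4) → rotate → (-0.90971,-4.62844) → ×s → (-1.75744,-8.94156) → (-1.76,-8.94)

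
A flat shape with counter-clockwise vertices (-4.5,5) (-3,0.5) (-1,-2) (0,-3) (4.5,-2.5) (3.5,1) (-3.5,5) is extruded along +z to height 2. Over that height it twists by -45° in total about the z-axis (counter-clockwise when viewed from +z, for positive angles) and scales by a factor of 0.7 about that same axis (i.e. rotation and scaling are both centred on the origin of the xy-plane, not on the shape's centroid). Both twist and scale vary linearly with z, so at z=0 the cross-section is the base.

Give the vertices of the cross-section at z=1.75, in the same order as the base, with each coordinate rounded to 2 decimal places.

t = z/height = 1.75/2 = 0.875
s = 1 + (scale-1)·z/height = 1 + (0.7-1)·1.75/2 = 0.737500
θ = twist·z/height = -45°·1.75/2 = -39.3750° = -0.687223 rad
cos θ = 0.773010, sin θ = -0.634393 (intermediates below are computed at full precision and shown rounded to 5 d.p.)
v1: (-4.5,5) → rotate → (-0.30658,6.71982) → ×s → (-0.22610,4.95587) → (-0.23,4.96)
v2: (-3,0.5) → rotate → (-2.00183,2.28969) → ×s → (-1.47635,1.68864) → (-1.48,1.69)
v3: (-1,-2) → rotate → (-2.04180,-0.91163) → ×s → (-1.50583,-0.67233) → (-1.51,-0.67)
v4: (0,-3) → rotate → (-1.90318,-2.31903) → ×s → (-1.40360,-1.71029) → (-1.40,-1.71)
v5: (4.5,-2.5) → rotate → (1.89256,-4.78730) → ×s → (1.39577,-3.53063) → (1.40,-3.53)
v6: (3.5,1) → rotate → (3.33993,-1.44737) → ×s → (2.46320,-1.06743) → (2.46,-1.07)
v7: (-3.5,5) → rotate → (0.46643,6.08543) → ×s → (0.34399,4.48800) → (0.34,4.49)

Cross-section at z=1.75: (-0.23,4.96) (-1.48,1.69) (-1.51,-0.67) (-1.40,-1.71) (1.40,-3.53) (2.46,-1.07) (0.34,4.49)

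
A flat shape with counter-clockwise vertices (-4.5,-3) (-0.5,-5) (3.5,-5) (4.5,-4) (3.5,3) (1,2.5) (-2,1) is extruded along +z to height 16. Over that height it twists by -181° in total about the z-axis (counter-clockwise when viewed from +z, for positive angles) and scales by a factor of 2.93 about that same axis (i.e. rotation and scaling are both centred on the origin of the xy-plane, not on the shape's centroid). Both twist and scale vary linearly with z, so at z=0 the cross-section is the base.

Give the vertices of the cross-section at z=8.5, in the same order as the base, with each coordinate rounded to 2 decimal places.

Cross-section at z=8.5: (-5.06,9.71) (-9.96,2.09) (-10.83,-5.96) (-9.03,-8.19) (5.28,-7.70) (4.82,-2.56) (2.45,3.81)

t = z/height = 8.5/16 = 0.53125
s = 1 + (scale-1)·z/height = 1 + (2.93-1)·8.5/16 = 2.025313
θ = twist·z/height = -181°·8.5/16 = -96.1563° = -1.678243 rad
cos θ = -0.107240, sin θ = -0.994233 (intermediates below are computed at full precision and shown rounded to 5 d.p.)
v1: (-4.5,-3) → rotate → (-2.50012,4.79577) → ×s → (-5.06352,9.71293) → (-5.06,9.71)
v2: (-0.5,-5) → rotate → (-4.91755,1.03332) → ×s → (-9.95957,2.09279) → (-9.96,2.09)
v3: (3.5,-5) → rotate → (-5.34651,-2.94361) → ×s → (-10.82835,-5.96174) → (-10.83,-5.96)
v4: (4.5,-4) → rotate → (-4.45951,-4.04509) → ×s → (-9.03191,-8.19257) → (-9.03,-8.19)
v5: (3.5,3) → rotate → (2.60736,-3.80154) → ×s → (5.28072,-7.69930) → (5.28,-7.70)
v6: (1,2.5) → rotate → (2.37834,-1.26233) → ×s → (4.81689,-2.55662) → (4.82,-2.56)
v7: (-2,1) → rotate → (1.20871,1.88123) → ×s → (2.44802,3.81007) → (2.45,3.81)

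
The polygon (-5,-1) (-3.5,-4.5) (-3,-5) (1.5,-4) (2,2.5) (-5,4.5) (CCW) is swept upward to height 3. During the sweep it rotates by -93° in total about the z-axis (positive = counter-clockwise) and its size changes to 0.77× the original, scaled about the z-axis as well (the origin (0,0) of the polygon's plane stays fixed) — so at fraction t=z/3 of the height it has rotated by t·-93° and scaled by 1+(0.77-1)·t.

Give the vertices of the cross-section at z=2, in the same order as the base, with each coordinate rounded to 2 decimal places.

Cross-section at z=2: (-2.73,3.34) (-4.76,0.83) (-4.93,0.26) (-2.39,-2.71) (2.66,-0.50) (1.38,5.53)

t = z/height = 2/3 = 0.666667
s = 1 + (scale-1)·z/height = 1 + (0.77-1)·2/3 = 0.846667
θ = twist·z/height = -93°·2/3 = -62.0000° = -1.082104 rad
cos θ = 0.469472, sin θ = -0.882948 (intermediates below are computed at full precision and shown rounded to 5 d.p.)
v1: (-5,-1) → rotate → (-3.23031,3.94527) → ×s → (-2.73499,3.34033) → (-2.73,3.34)
v2: (-3.5,-4.5) → rotate → (-5.61641,0.97769) → ×s → (-4.75523,0.82778) → (-4.76,0.83)
v3: (-3,-5) → rotate → (-5.82315,0.30148) → ×s → (-4.93027,0.25526) → (-4.93,0.26)
v4: (1.5,-4) → rotate → (-2.82758,-3.20231) → ×s → (-2.39402,-2.71129) → (-2.39,-2.71)
v5: (2,2.5) → rotate → (3.14631,-0.59222) → ×s → (2.66388,-0.50141) → (2.66,-0.50)
v6: (-5,4.5) → rotate → (1.62591,6.52736) → ×s → (1.37660,5.52650) → (1.38,5.53)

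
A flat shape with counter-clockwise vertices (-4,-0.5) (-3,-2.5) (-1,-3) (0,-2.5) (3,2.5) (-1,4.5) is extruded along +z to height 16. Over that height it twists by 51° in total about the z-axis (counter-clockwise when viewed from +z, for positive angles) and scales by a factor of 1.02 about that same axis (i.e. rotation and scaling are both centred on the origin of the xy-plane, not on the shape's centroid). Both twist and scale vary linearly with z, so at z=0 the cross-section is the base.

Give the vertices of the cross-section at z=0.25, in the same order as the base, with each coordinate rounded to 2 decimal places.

t = z/height = 0.25/16 = 0.015625
s = 1 + (scale-1)·z/height = 1 + (1.02-1)·0.25/16 = 1.000313
θ = twist·z/height = 51°·0.25/16 = 0.7969° = 0.013908 rad
cos θ = 0.999903, sin θ = 0.013908 (intermediates below are computed at full precision and shown rounded to 5 d.p.)
v1: (-4,-0.5) → rotate → (-3.99266,-0.55558) → ×s → (-3.99391,-0.55576) → (-3.99,-0.56)
v2: (-3,-2.5) → rotate → (-2.96494,-2.54148) → ×s → (-2.96587,-2.54228) → (-2.97,-2.54)
v3: (-1,-3) → rotate → (-0.95818,-3.01362) → ×s → (-0.95848,-3.01456) → (-0.96,-3.01)
v4: (0,-2.5) → rotate → (0.03477,-2.49976) → ×s → (0.03478,-2.50054) → (0.03,-2.50)
v5: (3,2.5) → rotate → (2.96494,2.54148) → ×s → (2.96587,2.54228) → (2.97,2.54)
v6: (-1,4.5) → rotate → (-1.06249,4.48566) → ×s → (-1.06282,4.48706) → (-1.06,4.49)

Cross-section at z=0.25: (-3.99,-0.56) (-2.97,-2.54) (-0.96,-3.01) (0.03,-2.50) (2.97,2.54) (-1.06,4.49)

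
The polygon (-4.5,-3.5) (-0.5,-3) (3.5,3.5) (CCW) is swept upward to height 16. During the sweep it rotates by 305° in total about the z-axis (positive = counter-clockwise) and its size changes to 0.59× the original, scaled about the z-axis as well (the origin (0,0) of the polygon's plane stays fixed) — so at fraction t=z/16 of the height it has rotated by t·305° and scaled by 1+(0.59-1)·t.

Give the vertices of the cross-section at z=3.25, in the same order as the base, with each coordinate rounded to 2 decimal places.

t = z/height = 3.25/16 = 0.203125
s = 1 + (scale-1)·z/height = 1 + (0.59-1)·3.25/16 = 0.916719
θ = twist·z/height = 305°·3.25/16 = 61.9531° = 1.081286 rad
cos θ = 0.470194, sin θ = 0.882563 (intermediates below are computed at full precision and shown rounded to 5 d.p.)
v1: (-4.5,-3.5) → rotate → (0.97310,-5.61721) → ×s → (0.89206,-5.14940) → (0.89,-5.15)
v2: (-0.5,-3) → rotate → (2.41259,-1.85186) → ×s → (2.21167,-1.69764) → (2.21,-1.70)
v3: (3.5,3.5) → rotate → (-1.44329,4.73465) → ×s → (-1.32309,4.34034) → (-1.32,4.34)

Cross-section at z=3.25: (0.89,-5.15) (2.21,-1.70) (-1.32,4.34)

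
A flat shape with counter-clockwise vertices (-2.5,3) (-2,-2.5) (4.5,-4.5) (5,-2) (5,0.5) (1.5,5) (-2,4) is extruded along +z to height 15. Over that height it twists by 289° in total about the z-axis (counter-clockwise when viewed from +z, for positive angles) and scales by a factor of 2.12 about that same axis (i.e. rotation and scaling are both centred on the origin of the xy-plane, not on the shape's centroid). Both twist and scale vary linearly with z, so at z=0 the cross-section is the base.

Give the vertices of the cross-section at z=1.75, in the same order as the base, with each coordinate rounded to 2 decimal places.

Cross-section at z=1.75: (-4.23,1.25) (-0.31,-3.61) (7.06,-1.41) (5.96,1.26) (4.39,3.61) (-1.73,5.64) (-4.39,2.51)

t = z/height = 1.75/15 = 0.116667
s = 1 + (scale-1)·z/height = 1 + (2.12-1)·1.75/15 = 1.130667
θ = twist·z/height = 289°·1.75/15 = 33.7167° = 0.588467 rad
cos θ = 0.831793, sin θ = 0.555086 (intermediates below are computed at full precision and shown rounded to 5 d.p.)
v1: (-2.5,3) → rotate → (-3.74474,1.10766) → ×s → (-4.23405,1.25240) → (-4.23,1.25)
v2: (-2,-2.5) → rotate → (-0.27587,-3.18965) → ×s → (-0.31192,-3.60644) → (-0.31,-3.61)
v3: (4.5,-4.5) → rotate → (6.24096,-1.24518) → ×s → (7.05644,-1.40788) → (7.06,-1.41)
v4: (5,-2) → rotate → (5.26914,1.11185) → ×s → (5.95764,1.25713) → (5.96,1.26)
v5: (5,0.5) → rotate → (3.88142,3.19133) → ×s → (4.38859,3.60833) → (4.39,3.61)
v6: (1.5,5) → rotate → (-1.52774,4.99159) → ×s → (-1.72737,5.64383) → (-1.73,5.64)
v7: (-2,4) → rotate → (-3.88393,2.21700) → ×s → (-4.39143,2.50669) → (-4.39,2.51)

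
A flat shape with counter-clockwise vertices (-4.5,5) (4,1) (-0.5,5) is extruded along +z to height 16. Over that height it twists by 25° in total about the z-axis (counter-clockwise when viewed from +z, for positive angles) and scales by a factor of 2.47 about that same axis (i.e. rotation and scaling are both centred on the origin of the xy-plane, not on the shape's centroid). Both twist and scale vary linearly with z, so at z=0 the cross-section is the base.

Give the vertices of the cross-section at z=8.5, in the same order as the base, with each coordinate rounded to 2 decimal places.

Cross-section at z=8.5: (-9.85,6.83) (6.52,3.37) (-2.91,8.46)

t = z/height = 8.5/16 = 0.53125
s = 1 + (scale-1)·z/height = 1 + (2.47-1)·8.5/16 = 1.780938
θ = twist·z/height = 25°·8.5/16 = 13.2813° = 0.231802 rad
cos θ = 0.973254, sin θ = 0.229731 (intermediates below are computed at full precision and shown rounded to 5 d.p.)
v1: (-4.5,5) → rotate → (-5.52830,3.83248) → ×s → (-9.84556,6.82541) → (-9.85,6.83)
v2: (4,1) → rotate → (3.66329,1.89218) → ×s → (6.52408,3.36985) → (6.52,3.37)
v3: (-0.5,5) → rotate → (-1.63528,4.75140) → ×s → (-2.91234,8.46196) → (-2.91,8.46)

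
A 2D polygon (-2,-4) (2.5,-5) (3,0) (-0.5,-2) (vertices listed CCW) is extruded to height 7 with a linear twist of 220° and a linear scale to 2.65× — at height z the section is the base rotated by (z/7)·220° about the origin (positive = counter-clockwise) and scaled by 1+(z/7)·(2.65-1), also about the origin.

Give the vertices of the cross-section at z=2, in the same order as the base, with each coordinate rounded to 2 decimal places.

t = z/height = 2/7 = 0.285714
s = 1 + (scale-1)·z/height = 1 + (2.65-1)·2/7 = 1.471429
θ = twist·z/height = 220°·2/7 = 62.8571° = 1.097064 rad
cos θ = 0.456211, sin θ = 0.889872 (intermediates below are computed at full precision and shown rounded to 5 d.p.)
v1: (-2,-4) → rotate → (2.64707,-3.60459) → ×s → (3.89497,-5.30389) → (3.89,-5.30)
v2: (2.5,-5) → rotate → (5.58989,-0.05637) → ×s → (8.22512,-0.08295) → (8.23,-0.08)
v3: (3,0) → rotate → (1.36863,2.66962) → ×s → (2.01384,3.92815) → (2.01,3.93)
v4: (-0.5,-2) → rotate → (1.55164,-1.35736) → ×s → (2.28312,-1.99725) → (2.28,-2.00)

Cross-section at z=2: (3.89,-5.30) (8.23,-0.08) (2.01,3.93) (2.28,-2.00)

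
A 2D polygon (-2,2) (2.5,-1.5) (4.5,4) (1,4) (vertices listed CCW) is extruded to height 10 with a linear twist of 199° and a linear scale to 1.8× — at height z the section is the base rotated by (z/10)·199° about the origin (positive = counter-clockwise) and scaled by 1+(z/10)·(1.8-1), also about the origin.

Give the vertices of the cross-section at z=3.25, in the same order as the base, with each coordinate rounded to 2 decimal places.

Cross-section at z=3.25: (-3.36,-1.20) (3.06,2.04) (-2.13,7.28) (-4.02,3.29)

t = z/height = 3.25/10 = 0.325
s = 1 + (scale-1)·z/height = 1 + (1.8-1)·3.25/10 = 1.260000
θ = twist·z/height = 199°·3.25/10 = 64.6750° = 1.128792 rad
cos θ = 0.427752, sin θ = 0.903896 (intermediates below are computed at full precision and shown rounded to 5 d.p.)
v1: (-2,2) → rotate → (-2.66330,-0.95229) → ×s → (-3.35575,-1.19988) → (-3.36,-1.20)
v2: (2.5,-1.5) → rotate → (2.42522,1.61811) → ×s → (3.05578,2.03882) → (3.06,2.04)
v3: (4.5,4) → rotate → (-1.69070,5.77854) → ×s → (-2.13028,7.28096) → (-2.13,7.28)
v4: (1,4) → rotate → (-3.18783,2.61491) → ×s → (-4.01667,3.29478) → (-4.02,3.29)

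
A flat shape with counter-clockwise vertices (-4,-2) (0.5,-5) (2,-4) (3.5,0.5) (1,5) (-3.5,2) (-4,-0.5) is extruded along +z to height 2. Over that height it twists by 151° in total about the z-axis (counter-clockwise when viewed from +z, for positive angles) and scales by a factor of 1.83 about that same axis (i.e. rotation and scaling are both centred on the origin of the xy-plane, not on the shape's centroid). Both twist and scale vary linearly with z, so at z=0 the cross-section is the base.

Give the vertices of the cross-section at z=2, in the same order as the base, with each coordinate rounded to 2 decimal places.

t = z/height = 2/2 = 1
s = 1 + (scale-1)·z/height = 1 + (1.83-1)·2/2 = 1.830000
θ = twist·z/height = 151°·2/2 = 151.0000° = 2.635447 rad
cos θ = -0.874620, sin θ = 0.484810 (intermediates below are computed at full precision and shown rounded to 5 d.p.)
v1: (-4,-2) → rotate → (4.46810,-0.19000) → ×s → (8.17662,-0.34770) → (8.18,-0.35)
v2: (0.5,-5) → rotate → (1.98674,4.61550) → ×s → (3.63573,8.44637) → (3.64,8.45)
v3: (2,-4) → rotate → (0.19000,4.46810) → ×s → (0.34770,8.17662) → (0.35,8.18)
v4: (3.5,0.5) → rotate → (-3.30357,1.25952) → ×s → (-6.04554,2.30493) → (-6.05,2.30)
v5: (1,5) → rotate → (-3.29867,-3.88829) → ×s → (-6.03656,-7.11557) → (-6.04,-7.12)
v6: (-3.5,2) → rotate → (2.09155,-3.44607) → ×s → (3.82754,-6.30631) → (3.83,-6.31)
v7: (-4,-0.5) → rotate → (3.74088,-1.50193) → ×s → (6.84582,-2.74853) → (6.85,-2.75)

Cross-section at z=2: (8.18,-0.35) (3.64,8.45) (0.35,8.18) (-6.05,2.30) (-6.04,-7.12) (3.83,-6.31) (6.85,-2.75)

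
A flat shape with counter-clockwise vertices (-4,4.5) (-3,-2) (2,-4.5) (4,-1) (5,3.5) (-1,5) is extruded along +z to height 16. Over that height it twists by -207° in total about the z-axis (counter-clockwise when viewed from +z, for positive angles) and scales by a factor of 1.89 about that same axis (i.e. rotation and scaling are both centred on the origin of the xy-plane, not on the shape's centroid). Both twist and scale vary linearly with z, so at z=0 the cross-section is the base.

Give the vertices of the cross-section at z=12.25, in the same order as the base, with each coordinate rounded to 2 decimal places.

Cross-section at z=12.25: (9.03,-4.57) (3.46,4.98) (-5.90,5.81) (-6.87,-0.90) (-5.66,-8.56) (4.65,-7.20)

t = z/height = 12.25/16 = 0.765625
s = 1 + (scale-1)·z/height = 1 + (1.89-1)·12.25/16 = 1.681406
θ = twist·z/height = -207°·12.25/16 = -158.4844° = -2.766074 rad
cos θ = -0.930318, sin θ = -0.366755 (intermediates below are computed at full precision and shown rounded to 5 d.p.)
v1: (-4,4.5) → rotate → (5.37167,-2.71941) → ×s → (9.03196,-4.57243) → (9.03,-4.57)
v2: (-3,-2) → rotate → (2.05744,2.96090) → ×s → (3.45940,4.97848) → (3.46,4.98)
v3: (2,-4.5) → rotate → (-3.51103,3.45292) → ×s → (-5.90347,5.80576) → (-5.90,5.81)
v4: (4,-1) → rotate → (-4.08803,-0.53670) → ×s → (-6.87363,-0.90241) → (-6.87,-0.90)
v5: (5,3.5) → rotate → (-3.36795,-5.08989) → ×s → (-5.66288,-8.55817) → (-5.66,-8.56)
v6: (-1,5) → rotate → (2.76409,-4.28483) → ×s → (4.64756,-7.20454) → (4.65,-7.20)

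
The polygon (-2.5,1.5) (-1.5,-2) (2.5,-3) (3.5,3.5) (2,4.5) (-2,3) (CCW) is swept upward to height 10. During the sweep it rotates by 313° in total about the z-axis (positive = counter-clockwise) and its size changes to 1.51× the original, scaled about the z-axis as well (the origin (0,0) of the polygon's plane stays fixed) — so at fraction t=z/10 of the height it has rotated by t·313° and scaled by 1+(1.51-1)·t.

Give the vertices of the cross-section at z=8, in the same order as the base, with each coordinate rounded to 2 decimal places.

Cross-section at z=8: (3.17,2.61) (-1.94,2.93) (-5.16,-1.90) (2.99,-6.30) (5.02,-4.78) (4.92,1.24)

t = z/height = 8/10 = 0.8
s = 1 + (scale-1)·z/height = 1 + (1.51-1)·8/10 = 1.408000
θ = twist·z/height = 313°·8/10 = 250.4000° = 4.370304 rad
cos θ = -0.335452, sin θ = -0.942057 (intermediates below are computed at full precision and shown rounded to 5 d.p.)
v1: (-2.5,1.5) → rotate → (2.25172,1.85197) → ×s → (3.17041,2.60757) → (3.17,2.61)
v2: (-1.5,-2) → rotate → (-1.38094,2.08399) → ×s → (-1.94436,2.93426) → (-1.94,2.93)
v3: (2.5,-3) → rotate → (-3.66480,-1.34879) → ×s → (-5.16004,-1.89909) → (-5.16,-1.90)
v4: (3.5,3.5) → rotate → (2.12312,-4.47128) → ×s → (2.98935,-6.29556) → (2.99,-6.30)
v5: (2,4.5) → rotate → (3.56836,-3.39365) → ×s → (5.02424,-4.77825) → (5.02,-4.78)
v6: (-2,3) → rotate → (3.49708,0.87776) → ×s → (4.92388,1.23589) → (4.92,1.24)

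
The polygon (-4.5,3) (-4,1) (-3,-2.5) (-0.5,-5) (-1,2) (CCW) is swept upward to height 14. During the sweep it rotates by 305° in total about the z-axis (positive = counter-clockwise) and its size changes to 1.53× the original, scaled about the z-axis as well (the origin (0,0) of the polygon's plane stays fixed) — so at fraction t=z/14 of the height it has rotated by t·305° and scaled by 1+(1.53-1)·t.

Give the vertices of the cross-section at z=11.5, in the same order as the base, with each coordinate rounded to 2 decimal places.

t = z/height = 11.5/14 = 0.821429
s = 1 + (scale-1)·z/height = 1 + (1.53-1)·11.5/14 = 1.435357
θ = twist·z/height = 305°·11.5/14 = 250.5357° = 4.372673 rad
cos θ = -0.333219, sin θ = -0.942849 (intermediates below are computed at full precision and shown rounded to 5 d.p.)
v1: (-4.5,3) → rotate → (4.32803,3.24316) → ×s → (6.21228,4.65510) → (6.21,4.66)
v2: (-4,1) → rotate → (2.27573,3.43818) → ×s → (3.26648,4.93501) → (3.27,4.94)
v3: (-3,-2.5) → rotate → (-1.35747,3.66160) → ×s → (-1.94845,5.25570) → (-1.95,5.26)
v4: (-0.5,-5) → rotate → (-4.54764,2.13752) → ×s → (-6.52748,3.06811) → (-6.53,3.07)
v5: (-1,2) → rotate → (2.21892,0.27641) → ×s → (3.18494,0.39675) → (3.18,0.40)

Cross-section at z=11.5: (6.21,4.66) (3.27,4.94) (-1.95,5.26) (-6.53,3.07) (3.18,0.40)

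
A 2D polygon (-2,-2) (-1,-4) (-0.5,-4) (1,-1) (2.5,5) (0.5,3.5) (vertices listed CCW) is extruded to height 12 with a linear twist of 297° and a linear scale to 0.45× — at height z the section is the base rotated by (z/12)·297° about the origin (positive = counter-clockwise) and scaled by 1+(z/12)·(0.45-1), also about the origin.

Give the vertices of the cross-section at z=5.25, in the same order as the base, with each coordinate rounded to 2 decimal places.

Cross-section at z=5.25: (2.14,-0.19) (2.82,1.37) (2.57,1.66) (0.09,1.07) (-4.13,-0.98) (-2.28,-1.42)

t = z/height = 5.25/12 = 0.4375
s = 1 + (scale-1)·z/height = 1 + (0.45-1)·5.25/12 = 0.759375
θ = twist·z/height = 297°·5.25/12 = 129.9375° = 2.267837 rad
cos θ = -0.641952, sin θ = 0.766745 (intermediates below are computed at full precision and shown rounded to 5 d.p.)
v1: (-2,-2) → rotate → (2.81739,-0.24959) → ×s → (2.13946,-0.18953) → (2.14,-0.19)
v2: (-1,-4) → rotate → (3.70893,1.80106) → ×s → (2.81647,1.36768) → (2.82,1.37)
v3: (-0.5,-4) → rotate → (3.38796,2.18443) → ×s → (2.57273,1.65880) → (2.57,1.66)
v4: (1,-1) → rotate → (0.12479,1.40870) → ×s → (0.09477,1.06973) → (0.09,1.07)
v5: (2.5,5) → rotate → (-5.43860,-1.29290) → ×s → (-4.12994,-0.98179) → (-4.13,-0.98)
v6: (0.5,3.5) → rotate → (-3.00458,-1.86346) → ×s → (-2.28161,-1.41506) → (-2.28,-1.42)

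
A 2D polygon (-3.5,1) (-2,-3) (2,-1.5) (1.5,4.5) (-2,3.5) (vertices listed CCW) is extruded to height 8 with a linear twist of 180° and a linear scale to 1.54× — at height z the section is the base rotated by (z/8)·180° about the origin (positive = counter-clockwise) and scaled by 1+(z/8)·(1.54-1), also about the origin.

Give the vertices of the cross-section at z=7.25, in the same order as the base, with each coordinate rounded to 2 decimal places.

Cross-section at z=7.25: (4.56,-2.94) (4.15,3.41) (-2.20,3.00) (-4.08,-5.77) (1.34,-5.85)

t = z/height = 7.25/8 = 0.90625
s = 1 + (scale-1)·z/height = 1 + (1.54-1)·7.25/8 = 1.489375
θ = twist·z/height = 180°·7.25/8 = 163.1250° = 2.847068 rad
cos θ = -0.956940, sin θ = 0.290285 (intermediates below are computed at full precision and shown rounded to 5 d.p.)
v1: (-3.5,1) → rotate → (3.05901,-1.97294) → ×s → (4.55601,-2.93844) → (4.56,-2.94)
v2: (-2,-3) → rotate → (2.78473,2.29025) → ×s → (4.14751,3.41104) → (4.15,3.41)
v3: (2,-1.5) → rotate → (-1.47845,2.01598) → ×s → (-2.20197,3.00255) → (-2.20,3.00)
v4: (1.5,4.5) → rotate → (-2.74169,-3.87080) → ×s → (-4.08341,-5.76508) → (-4.08,-5.77)
v5: (-2,3.5) → rotate → (0.89788,-3.92986) → ×s → (1.33729,-5.85304) → (1.34,-5.85)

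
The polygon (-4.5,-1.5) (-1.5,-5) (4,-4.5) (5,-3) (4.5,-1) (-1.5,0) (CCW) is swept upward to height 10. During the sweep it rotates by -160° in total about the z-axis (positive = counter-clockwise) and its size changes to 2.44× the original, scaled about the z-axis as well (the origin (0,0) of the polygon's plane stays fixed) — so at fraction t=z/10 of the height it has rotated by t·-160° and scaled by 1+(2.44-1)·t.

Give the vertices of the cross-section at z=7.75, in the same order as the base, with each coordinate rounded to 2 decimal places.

t = z/height = 7.75/10 = 0.775
s = 1 + (scale-1)·z/height = 1 + (2.44-1)·7.75/10 = 2.116000
θ = twist·z/height = -160°·7.75/10 = -124.0000° = -2.164208 rad
cos θ = -0.559193, sin θ = -0.829038 (intermediates below are computed at full precision and shown rounded to 5 d.p.)
v1: (-4.5,-1.5) → rotate → (1.27281,4.56946) → ×s → (2.69327,9.66897) → (2.69,9.67)
v2: (-1.5,-5) → rotate → (-3.30640,4.03952) → ×s → (-6.99634,8.54763) → (-7.00,8.55)
v3: (4,-4.5) → rotate → (-5.96744,-0.79978) → ×s → (-12.62710,-1.69234) → (-12.63,-1.69)
v4: (5,-3) → rotate → (-5.28308,-2.46761) → ×s → (-11.17899,-5.22146) → (-11.18,-5.22)
v5: (4.5,-1) → rotate → (-3.34541,-3.17148) → ×s → (-7.07888,-6.71084) → (-7.08,-6.71)
v6: (-1.5,0) → rotate → (0.83879,1.24356) → ×s → (1.77488,2.63137) → (1.77,2.63)

Cross-section at z=7.75: (2.69,9.67) (-7.00,8.55) (-12.63,-1.69) (-11.18,-5.22) (-7.08,-6.71) (1.77,2.63)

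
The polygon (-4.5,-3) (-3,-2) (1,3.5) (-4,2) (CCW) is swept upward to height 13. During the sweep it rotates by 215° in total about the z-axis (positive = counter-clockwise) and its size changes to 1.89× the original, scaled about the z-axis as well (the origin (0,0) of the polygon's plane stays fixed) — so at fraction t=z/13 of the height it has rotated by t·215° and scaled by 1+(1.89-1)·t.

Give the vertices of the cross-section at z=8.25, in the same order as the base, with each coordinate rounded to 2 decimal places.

t = z/height = 8.25/13 = 0.634615
s = 1 + (scale-1)·z/height = 1 + (1.89-1)·8.25/13 = 1.564808
θ = twist·z/height = 215°·8.25/13 = 136.4423° = 2.381368 rad
cos θ = -0.724681, sin θ = 0.689085 (intermediates below are computed at full precision and shown rounded to 5 d.p.)
v1: (-4.5,-3) → rotate → (5.32832,-0.92684) → ×s → (8.33779,-1.45032) → (8.34,-1.45)
v2: (-3,-2) → rotate → (3.55221,-0.61789) → ×s → (5.55853,-0.96688) → (5.56,-0.97)
v3: (1,3.5) → rotate → (-3.13648,-1.84730) → ×s → (-4.90798,-2.89067) → (-4.91,-2.89)
v4: (-4,2) → rotate → (1.52055,-4.20570) → ×s → (2.37938,-6.58111) → (2.38,-6.58)

Cross-section at z=8.25: (8.34,-1.45) (5.56,-0.97) (-4.91,-2.89) (2.38,-6.58)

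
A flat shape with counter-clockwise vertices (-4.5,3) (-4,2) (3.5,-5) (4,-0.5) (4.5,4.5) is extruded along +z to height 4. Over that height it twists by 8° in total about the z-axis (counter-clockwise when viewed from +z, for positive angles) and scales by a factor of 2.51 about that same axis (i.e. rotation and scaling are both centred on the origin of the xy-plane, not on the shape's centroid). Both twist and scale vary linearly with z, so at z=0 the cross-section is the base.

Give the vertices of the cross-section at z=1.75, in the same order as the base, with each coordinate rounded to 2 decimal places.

Cross-section at z=1.75: (-7.76,4.52) (-6.83,2.91) (6.31,-7.93) (6.68,-0.42) (7.00,7.92)

t = z/height = 1.75/4 = 0.4375
s = 1 + (scale-1)·z/height = 1 + (2.51-1)·1.75/4 = 1.660625
θ = twist·z/height = 8°·1.75/4 = 3.5000° = 0.061087 rad
cos θ = 0.998135, sin θ = 0.061049 (intermediates below are computed at full precision and shown rounded to 5 d.p.)
v1: (-4.5,3) → rotate → (-4.67475,2.71969) → ×s → (-7.76301,4.51638) → (-7.76,4.52)
v2: (-4,2) → rotate → (-4.11464,1.75208) → ×s → (-6.83287,2.90954) → (-6.83,2.91)
v3: (3.5,-5) → rotate → (3.79871,-4.77700) → ×s → (6.30824,-7.93281) → (6.31,-7.93)
v4: (4,-0.5) → rotate → (4.02306,-0.25487) → ×s → (6.68080,-0.42325) → (6.68,-0.42)
v5: (4.5,4.5) → rotate → (4.21689,4.76633) → ×s → (7.00267,7.91508) → (7.00,7.92)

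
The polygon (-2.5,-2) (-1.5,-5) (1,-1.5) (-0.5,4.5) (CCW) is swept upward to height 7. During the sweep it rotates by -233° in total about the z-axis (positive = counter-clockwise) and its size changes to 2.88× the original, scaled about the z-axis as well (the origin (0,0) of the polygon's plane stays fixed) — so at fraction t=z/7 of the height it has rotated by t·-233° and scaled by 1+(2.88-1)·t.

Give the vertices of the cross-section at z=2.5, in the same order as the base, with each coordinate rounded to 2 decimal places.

Cross-section at z=2.5: (-3.81,3.75) (-8.59,1.50) (-2.29,-1.96) (7.37,1.72)

t = z/height = 2.5/7 = 0.357143
s = 1 + (scale-1)·z/height = 1 + (2.88-1)·2.5/7 = 1.671429
θ = twist·z/height = -233°·2.5/7 = -83.2143° = -1.452363 rad
cos θ = 0.118156, sin θ = -0.992995 (intermediates below are computed at full precision and shown rounded to 5 d.p.)
v1: (-2.5,-2) → rotate → (-2.28138,2.24617) → ×s → (-3.81317,3.75432) → (-3.81,3.75)
v2: (-1.5,-5) → rotate → (-5.14221,0.89871) → ×s → (-8.59484,1.50213) → (-8.59,1.50)
v3: (1,-1.5) → rotate → (-1.37134,-1.17023) → ×s → (-2.29209,-1.95596) → (-2.29,-1.96)
v4: (-0.5,4.5) → rotate → (4.40940,1.02820) → ×s → (7.37000,1.71856) → (7.37,1.72)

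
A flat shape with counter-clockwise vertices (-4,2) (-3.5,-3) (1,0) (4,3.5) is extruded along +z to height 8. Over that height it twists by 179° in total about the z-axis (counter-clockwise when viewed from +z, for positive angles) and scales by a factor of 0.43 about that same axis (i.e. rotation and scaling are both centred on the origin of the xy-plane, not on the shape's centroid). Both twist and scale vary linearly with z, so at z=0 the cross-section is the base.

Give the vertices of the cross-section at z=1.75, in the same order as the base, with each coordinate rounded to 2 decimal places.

t = z/height = 1.75/8 = 0.21875
s = 1 + (scale-1)·z/height = 1 + (0.43-1)·1.75/8 = 0.875313
θ = twist·z/height = 179°·1.75/8 = 39.1563° = 0.683405 rad
cos θ = 0.775427, sin θ = 0.631437 (intermediates below are computed at full precision and shown rounded to 5 d.p.)
v1: (-4,2) → rotate → (-4.36458,-0.97490) → ×s → (-3.82037,-0.85334) → (-3.82,-0.85)
v2: (-3.5,-3) → rotate → (-0.81968,-4.53631) → ×s → (-0.71748,-3.97069) → (-0.72,-3.97)
v3: (1,0) → rotate → (0.77543,0.63144) → ×s → (0.67874,0.55271) → (0.68,0.55)
v4: (4,3.5) → rotate → (0.89168,5.23974) → ×s → (0.78050,4.58641) → (0.78,4.59)

Cross-section at z=1.75: (-3.82,-0.85) (-0.72,-3.97) (0.68,0.55) (0.78,4.59)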